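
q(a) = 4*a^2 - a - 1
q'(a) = 8*a - 1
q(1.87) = 11.12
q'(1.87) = 13.96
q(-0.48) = 0.40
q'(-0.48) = -4.84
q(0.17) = -1.05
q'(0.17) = 0.36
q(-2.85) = 34.34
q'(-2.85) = -23.80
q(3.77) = 52.08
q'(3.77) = 29.16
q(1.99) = 12.85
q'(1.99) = 14.92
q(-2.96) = 37.01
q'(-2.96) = -24.68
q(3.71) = 50.35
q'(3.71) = 28.68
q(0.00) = -1.00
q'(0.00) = -1.00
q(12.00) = 563.00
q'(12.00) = 95.00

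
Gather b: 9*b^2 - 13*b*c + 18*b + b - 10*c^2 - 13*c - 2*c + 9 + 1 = 9*b^2 + b*(19 - 13*c) - 10*c^2 - 15*c + 10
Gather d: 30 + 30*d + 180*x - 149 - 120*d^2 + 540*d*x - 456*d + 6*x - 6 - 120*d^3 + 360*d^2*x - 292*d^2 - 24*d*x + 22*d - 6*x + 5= -120*d^3 + d^2*(360*x - 412) + d*(516*x - 404) + 180*x - 120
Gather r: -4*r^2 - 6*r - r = -4*r^2 - 7*r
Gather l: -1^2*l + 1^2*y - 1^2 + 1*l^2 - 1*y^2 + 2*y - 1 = l^2 - l - y^2 + 3*y - 2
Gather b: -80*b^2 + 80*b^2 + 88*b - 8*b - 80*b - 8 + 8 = 0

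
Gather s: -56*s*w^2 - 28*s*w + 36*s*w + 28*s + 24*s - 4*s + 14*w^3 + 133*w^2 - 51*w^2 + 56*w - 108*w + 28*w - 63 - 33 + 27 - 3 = s*(-56*w^2 + 8*w + 48) + 14*w^3 + 82*w^2 - 24*w - 72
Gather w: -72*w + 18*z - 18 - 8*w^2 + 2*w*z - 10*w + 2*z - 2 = -8*w^2 + w*(2*z - 82) + 20*z - 20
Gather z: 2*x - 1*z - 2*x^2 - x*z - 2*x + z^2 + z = -2*x^2 - x*z + z^2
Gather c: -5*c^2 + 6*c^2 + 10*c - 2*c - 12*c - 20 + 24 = c^2 - 4*c + 4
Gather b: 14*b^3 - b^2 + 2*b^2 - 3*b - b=14*b^3 + b^2 - 4*b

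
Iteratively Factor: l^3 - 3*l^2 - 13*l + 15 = (l - 5)*(l^2 + 2*l - 3) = (l - 5)*(l + 3)*(l - 1)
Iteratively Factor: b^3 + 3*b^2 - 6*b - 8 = (b + 1)*(b^2 + 2*b - 8) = (b + 1)*(b + 4)*(b - 2)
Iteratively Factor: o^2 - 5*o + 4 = (o - 1)*(o - 4)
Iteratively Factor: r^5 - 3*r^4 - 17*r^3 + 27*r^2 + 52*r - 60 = (r + 3)*(r^4 - 6*r^3 + r^2 + 24*r - 20) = (r - 5)*(r + 3)*(r^3 - r^2 - 4*r + 4) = (r - 5)*(r - 1)*(r + 3)*(r^2 - 4) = (r - 5)*(r - 1)*(r + 2)*(r + 3)*(r - 2)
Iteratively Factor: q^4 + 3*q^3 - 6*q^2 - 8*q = (q + 4)*(q^3 - q^2 - 2*q) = q*(q + 4)*(q^2 - q - 2) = q*(q + 1)*(q + 4)*(q - 2)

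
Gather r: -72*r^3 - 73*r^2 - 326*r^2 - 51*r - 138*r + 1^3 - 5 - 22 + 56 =-72*r^3 - 399*r^2 - 189*r + 30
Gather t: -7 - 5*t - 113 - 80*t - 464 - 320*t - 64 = -405*t - 648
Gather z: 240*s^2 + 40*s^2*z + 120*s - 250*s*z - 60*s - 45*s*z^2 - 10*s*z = 240*s^2 - 45*s*z^2 + 60*s + z*(40*s^2 - 260*s)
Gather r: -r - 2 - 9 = -r - 11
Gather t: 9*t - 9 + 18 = 9*t + 9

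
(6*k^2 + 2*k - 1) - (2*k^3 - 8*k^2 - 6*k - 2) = -2*k^3 + 14*k^2 + 8*k + 1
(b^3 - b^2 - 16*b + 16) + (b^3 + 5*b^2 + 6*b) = 2*b^3 + 4*b^2 - 10*b + 16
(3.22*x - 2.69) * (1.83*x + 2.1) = 5.8926*x^2 + 1.8393*x - 5.649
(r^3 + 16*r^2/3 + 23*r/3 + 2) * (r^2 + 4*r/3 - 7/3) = r^5 + 20*r^4/3 + 112*r^3/9 - 2*r^2/9 - 137*r/9 - 14/3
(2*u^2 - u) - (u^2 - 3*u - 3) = u^2 + 2*u + 3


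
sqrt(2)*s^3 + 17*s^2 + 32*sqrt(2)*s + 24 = (s + 2*sqrt(2))*(s + 6*sqrt(2))*(sqrt(2)*s + 1)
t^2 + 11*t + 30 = (t + 5)*(t + 6)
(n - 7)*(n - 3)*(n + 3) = n^3 - 7*n^2 - 9*n + 63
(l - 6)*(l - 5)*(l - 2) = l^3 - 13*l^2 + 52*l - 60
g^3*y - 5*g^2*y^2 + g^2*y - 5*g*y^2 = g*(g - 5*y)*(g*y + y)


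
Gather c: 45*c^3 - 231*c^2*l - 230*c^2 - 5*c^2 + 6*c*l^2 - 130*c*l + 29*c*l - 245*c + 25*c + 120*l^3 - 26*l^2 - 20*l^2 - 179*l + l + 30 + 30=45*c^3 + c^2*(-231*l - 235) + c*(6*l^2 - 101*l - 220) + 120*l^3 - 46*l^2 - 178*l + 60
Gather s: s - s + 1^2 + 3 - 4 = 0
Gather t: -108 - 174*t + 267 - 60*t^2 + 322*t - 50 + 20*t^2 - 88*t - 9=-40*t^2 + 60*t + 100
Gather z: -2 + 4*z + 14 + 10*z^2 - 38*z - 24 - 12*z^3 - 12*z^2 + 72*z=-12*z^3 - 2*z^2 + 38*z - 12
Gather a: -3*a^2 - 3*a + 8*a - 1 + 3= -3*a^2 + 5*a + 2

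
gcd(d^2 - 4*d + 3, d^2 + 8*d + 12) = 1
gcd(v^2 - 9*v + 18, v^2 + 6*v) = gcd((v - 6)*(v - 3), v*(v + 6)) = 1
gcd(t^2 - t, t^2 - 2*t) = t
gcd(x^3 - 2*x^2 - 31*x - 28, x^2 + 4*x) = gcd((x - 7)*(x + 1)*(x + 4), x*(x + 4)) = x + 4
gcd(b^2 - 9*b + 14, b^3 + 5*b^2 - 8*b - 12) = b - 2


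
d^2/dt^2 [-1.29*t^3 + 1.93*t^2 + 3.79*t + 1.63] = 3.86 - 7.74*t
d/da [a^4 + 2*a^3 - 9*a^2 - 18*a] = 4*a^3 + 6*a^2 - 18*a - 18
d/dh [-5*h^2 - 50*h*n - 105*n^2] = -10*h - 50*n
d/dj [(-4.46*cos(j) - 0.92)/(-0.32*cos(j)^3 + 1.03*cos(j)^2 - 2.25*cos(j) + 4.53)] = (2.8544*cos(j)^3 - 3.7106*cos(j)^2 - 1.8952*cos(j) + 22.2738)*sin(j)/(0.1024*cos(j)^6 - 0.6592*cos(j)^5 + 2.5009*cos(j)^4 - 7.5342*cos(j)^3 + 14.3943*cos(j)^2 - 20.385*cos(j) + 20.5209)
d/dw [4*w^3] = 12*w^2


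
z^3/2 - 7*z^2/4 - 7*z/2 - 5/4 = (z/2 + 1/4)*(z - 5)*(z + 1)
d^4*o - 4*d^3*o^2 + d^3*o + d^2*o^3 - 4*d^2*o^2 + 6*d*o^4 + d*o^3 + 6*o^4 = (d - 3*o)*(d - 2*o)*(d + o)*(d*o + o)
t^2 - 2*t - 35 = (t - 7)*(t + 5)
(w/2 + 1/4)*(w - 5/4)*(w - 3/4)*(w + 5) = w^4/2 + 7*w^3/4 - 121*w^2/32 + 5*w/64 + 75/64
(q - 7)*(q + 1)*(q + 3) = q^3 - 3*q^2 - 25*q - 21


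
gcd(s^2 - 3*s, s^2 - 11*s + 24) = s - 3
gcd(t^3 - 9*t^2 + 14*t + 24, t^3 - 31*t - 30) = t^2 - 5*t - 6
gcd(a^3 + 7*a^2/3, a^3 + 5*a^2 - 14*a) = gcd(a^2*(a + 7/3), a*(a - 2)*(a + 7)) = a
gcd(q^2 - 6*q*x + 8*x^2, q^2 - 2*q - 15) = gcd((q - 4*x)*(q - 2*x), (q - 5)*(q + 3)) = 1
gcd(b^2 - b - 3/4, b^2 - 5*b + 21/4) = b - 3/2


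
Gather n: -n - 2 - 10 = -n - 12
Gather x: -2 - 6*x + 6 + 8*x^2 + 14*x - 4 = 8*x^2 + 8*x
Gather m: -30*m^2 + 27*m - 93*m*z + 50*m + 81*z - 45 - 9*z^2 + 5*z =-30*m^2 + m*(77 - 93*z) - 9*z^2 + 86*z - 45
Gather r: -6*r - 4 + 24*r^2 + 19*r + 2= 24*r^2 + 13*r - 2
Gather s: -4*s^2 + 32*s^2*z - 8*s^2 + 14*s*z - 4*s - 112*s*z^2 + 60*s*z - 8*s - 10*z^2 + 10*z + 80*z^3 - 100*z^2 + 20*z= s^2*(32*z - 12) + s*(-112*z^2 + 74*z - 12) + 80*z^3 - 110*z^2 + 30*z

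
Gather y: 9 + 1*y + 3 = y + 12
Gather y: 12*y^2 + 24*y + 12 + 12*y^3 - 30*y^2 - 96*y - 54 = 12*y^3 - 18*y^2 - 72*y - 42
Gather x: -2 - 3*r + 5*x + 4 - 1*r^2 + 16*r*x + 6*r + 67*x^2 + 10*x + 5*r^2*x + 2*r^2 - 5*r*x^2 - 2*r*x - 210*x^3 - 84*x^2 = r^2 + 3*r - 210*x^3 + x^2*(-5*r - 17) + x*(5*r^2 + 14*r + 15) + 2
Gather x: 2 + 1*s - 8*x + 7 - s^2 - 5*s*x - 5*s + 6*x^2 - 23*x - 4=-s^2 - 4*s + 6*x^2 + x*(-5*s - 31) + 5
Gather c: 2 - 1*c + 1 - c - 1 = 2 - 2*c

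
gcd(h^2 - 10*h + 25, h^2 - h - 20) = h - 5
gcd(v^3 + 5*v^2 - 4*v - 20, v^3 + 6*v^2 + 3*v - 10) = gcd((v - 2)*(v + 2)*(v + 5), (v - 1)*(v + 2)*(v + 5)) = v^2 + 7*v + 10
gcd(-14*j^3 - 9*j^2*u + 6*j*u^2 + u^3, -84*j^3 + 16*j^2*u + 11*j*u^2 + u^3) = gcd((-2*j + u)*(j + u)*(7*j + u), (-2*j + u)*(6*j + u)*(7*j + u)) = -14*j^2 + 5*j*u + u^2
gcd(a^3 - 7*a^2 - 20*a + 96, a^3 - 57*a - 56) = a - 8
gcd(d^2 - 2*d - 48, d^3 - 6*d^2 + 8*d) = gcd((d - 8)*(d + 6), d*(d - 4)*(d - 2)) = 1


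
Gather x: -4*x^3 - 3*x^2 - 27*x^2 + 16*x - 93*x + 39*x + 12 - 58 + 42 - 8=-4*x^3 - 30*x^2 - 38*x - 12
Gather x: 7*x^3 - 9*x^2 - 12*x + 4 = 7*x^3 - 9*x^2 - 12*x + 4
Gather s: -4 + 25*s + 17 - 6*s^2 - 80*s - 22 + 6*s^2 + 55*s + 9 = 0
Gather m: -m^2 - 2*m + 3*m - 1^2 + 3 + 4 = -m^2 + m + 6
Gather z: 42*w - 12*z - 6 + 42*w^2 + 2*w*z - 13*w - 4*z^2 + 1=42*w^2 + 29*w - 4*z^2 + z*(2*w - 12) - 5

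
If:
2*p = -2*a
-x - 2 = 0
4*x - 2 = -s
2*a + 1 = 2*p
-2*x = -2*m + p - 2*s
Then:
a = -1/4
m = -95/8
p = 1/4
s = 10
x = -2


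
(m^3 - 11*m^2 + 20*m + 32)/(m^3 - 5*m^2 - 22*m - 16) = (m - 4)/(m + 2)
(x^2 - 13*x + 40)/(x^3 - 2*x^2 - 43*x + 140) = (x - 8)/(x^2 + 3*x - 28)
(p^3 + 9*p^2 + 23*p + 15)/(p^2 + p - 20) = (p^2 + 4*p + 3)/(p - 4)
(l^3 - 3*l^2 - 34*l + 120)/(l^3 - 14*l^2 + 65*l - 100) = (l + 6)/(l - 5)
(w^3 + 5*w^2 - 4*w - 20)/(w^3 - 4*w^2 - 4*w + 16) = (w + 5)/(w - 4)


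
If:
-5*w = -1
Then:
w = 1/5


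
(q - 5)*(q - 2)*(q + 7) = q^3 - 39*q + 70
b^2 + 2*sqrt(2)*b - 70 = (b - 5*sqrt(2))*(b + 7*sqrt(2))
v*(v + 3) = v^2 + 3*v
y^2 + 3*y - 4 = (y - 1)*(y + 4)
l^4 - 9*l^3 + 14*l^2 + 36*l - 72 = (l - 6)*(l - 3)*(l - 2)*(l + 2)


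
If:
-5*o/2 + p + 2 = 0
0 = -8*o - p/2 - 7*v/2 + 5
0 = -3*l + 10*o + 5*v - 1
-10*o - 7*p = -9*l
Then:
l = 457/312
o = 257/260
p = 49/104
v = -467/520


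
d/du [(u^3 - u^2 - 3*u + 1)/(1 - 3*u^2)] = (-3*u^4 - 6*u^2 + 4*u - 3)/(9*u^4 - 6*u^2 + 1)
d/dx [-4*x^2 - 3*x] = -8*x - 3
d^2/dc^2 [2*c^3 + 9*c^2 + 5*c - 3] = 12*c + 18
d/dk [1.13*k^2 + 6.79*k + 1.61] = 2.26*k + 6.79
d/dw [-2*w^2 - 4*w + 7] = -4*w - 4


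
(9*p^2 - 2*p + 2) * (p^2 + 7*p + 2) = 9*p^4 + 61*p^3 + 6*p^2 + 10*p + 4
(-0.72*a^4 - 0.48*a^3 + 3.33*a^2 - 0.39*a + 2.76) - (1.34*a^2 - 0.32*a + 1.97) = -0.72*a^4 - 0.48*a^3 + 1.99*a^2 - 0.07*a + 0.79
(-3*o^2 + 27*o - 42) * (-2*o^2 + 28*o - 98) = 6*o^4 - 138*o^3 + 1134*o^2 - 3822*o + 4116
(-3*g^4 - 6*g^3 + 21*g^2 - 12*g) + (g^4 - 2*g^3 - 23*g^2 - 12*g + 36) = -2*g^4 - 8*g^3 - 2*g^2 - 24*g + 36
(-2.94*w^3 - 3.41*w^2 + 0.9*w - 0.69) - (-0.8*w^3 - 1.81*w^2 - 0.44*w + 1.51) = -2.14*w^3 - 1.6*w^2 + 1.34*w - 2.2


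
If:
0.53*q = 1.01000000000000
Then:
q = 1.91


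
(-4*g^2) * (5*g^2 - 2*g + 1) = -20*g^4 + 8*g^3 - 4*g^2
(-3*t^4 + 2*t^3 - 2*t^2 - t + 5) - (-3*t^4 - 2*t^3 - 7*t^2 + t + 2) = 4*t^3 + 5*t^2 - 2*t + 3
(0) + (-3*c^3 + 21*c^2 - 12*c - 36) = -3*c^3 + 21*c^2 - 12*c - 36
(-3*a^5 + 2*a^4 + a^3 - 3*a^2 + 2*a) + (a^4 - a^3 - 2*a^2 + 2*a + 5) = -3*a^5 + 3*a^4 - 5*a^2 + 4*a + 5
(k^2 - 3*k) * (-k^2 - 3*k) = -k^4 + 9*k^2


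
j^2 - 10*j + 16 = (j - 8)*(j - 2)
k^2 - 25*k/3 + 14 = (k - 6)*(k - 7/3)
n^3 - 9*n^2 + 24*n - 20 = (n - 5)*(n - 2)^2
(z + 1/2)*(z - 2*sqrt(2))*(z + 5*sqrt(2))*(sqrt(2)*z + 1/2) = sqrt(2)*z^4 + sqrt(2)*z^3/2 + 13*z^3/2 - 37*sqrt(2)*z^2/2 + 13*z^2/4 - 37*sqrt(2)*z/4 - 10*z - 5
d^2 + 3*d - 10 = (d - 2)*(d + 5)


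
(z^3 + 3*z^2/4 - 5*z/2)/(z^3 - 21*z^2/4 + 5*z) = (z + 2)/(z - 4)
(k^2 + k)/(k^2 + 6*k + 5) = k/(k + 5)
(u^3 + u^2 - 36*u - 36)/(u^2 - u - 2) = (u^2 - 36)/(u - 2)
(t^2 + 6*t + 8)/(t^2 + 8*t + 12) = (t + 4)/(t + 6)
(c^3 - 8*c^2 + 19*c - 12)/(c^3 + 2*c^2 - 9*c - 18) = (c^2 - 5*c + 4)/(c^2 + 5*c + 6)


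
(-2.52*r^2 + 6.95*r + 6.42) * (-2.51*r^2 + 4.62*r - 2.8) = 6.3252*r^4 - 29.0869*r^3 + 23.0508*r^2 + 10.2004*r - 17.976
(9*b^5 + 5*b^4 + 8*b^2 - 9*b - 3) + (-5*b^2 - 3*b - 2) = 9*b^5 + 5*b^4 + 3*b^2 - 12*b - 5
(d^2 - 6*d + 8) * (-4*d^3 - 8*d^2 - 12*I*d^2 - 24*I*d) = -4*d^5 + 16*d^4 - 12*I*d^4 + 16*d^3 + 48*I*d^3 - 64*d^2 + 48*I*d^2 - 192*I*d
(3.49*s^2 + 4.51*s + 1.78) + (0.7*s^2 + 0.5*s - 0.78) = 4.19*s^2 + 5.01*s + 1.0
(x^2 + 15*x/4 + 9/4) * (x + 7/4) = x^3 + 11*x^2/2 + 141*x/16 + 63/16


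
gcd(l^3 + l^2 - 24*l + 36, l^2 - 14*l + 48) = 1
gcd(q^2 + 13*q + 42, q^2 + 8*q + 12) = q + 6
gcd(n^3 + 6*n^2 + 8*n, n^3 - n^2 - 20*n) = n^2 + 4*n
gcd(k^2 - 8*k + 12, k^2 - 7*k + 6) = k - 6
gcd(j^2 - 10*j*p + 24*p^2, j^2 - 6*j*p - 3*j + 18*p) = -j + 6*p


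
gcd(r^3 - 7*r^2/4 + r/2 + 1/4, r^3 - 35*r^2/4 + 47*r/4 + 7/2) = r + 1/4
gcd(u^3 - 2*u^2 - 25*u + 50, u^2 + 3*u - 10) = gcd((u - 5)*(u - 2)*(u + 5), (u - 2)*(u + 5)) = u^2 + 3*u - 10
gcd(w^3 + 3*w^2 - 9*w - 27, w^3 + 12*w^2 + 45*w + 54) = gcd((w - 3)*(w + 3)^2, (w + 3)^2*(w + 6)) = w^2 + 6*w + 9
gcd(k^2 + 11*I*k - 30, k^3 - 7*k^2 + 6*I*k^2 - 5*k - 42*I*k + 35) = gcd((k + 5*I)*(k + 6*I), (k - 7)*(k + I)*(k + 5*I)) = k + 5*I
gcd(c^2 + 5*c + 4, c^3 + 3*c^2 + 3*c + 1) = c + 1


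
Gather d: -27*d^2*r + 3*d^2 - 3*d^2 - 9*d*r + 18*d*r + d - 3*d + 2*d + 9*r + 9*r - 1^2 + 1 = -27*d^2*r + 9*d*r + 18*r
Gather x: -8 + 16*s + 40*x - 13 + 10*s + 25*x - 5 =26*s + 65*x - 26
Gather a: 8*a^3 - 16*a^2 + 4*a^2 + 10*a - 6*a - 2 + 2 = 8*a^3 - 12*a^2 + 4*a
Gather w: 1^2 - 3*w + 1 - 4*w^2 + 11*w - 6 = -4*w^2 + 8*w - 4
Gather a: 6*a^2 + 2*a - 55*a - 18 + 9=6*a^2 - 53*a - 9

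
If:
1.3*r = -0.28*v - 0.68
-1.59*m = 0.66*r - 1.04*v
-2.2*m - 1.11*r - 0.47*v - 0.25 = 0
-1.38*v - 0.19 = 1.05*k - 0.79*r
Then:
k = -0.46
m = 0.16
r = -0.51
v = -0.08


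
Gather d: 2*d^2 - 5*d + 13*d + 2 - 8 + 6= 2*d^2 + 8*d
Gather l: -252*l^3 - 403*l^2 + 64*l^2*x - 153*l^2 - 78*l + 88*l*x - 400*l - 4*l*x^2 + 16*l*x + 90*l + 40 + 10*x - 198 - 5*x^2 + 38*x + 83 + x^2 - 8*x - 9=-252*l^3 + l^2*(64*x - 556) + l*(-4*x^2 + 104*x - 388) - 4*x^2 + 40*x - 84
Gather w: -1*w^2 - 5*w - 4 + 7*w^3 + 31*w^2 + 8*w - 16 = 7*w^3 + 30*w^2 + 3*w - 20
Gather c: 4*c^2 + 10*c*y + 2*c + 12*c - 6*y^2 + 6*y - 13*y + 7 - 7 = 4*c^2 + c*(10*y + 14) - 6*y^2 - 7*y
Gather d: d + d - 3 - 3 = 2*d - 6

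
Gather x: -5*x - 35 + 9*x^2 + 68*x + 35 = 9*x^2 + 63*x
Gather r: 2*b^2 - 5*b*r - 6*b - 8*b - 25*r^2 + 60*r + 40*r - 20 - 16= 2*b^2 - 14*b - 25*r^2 + r*(100 - 5*b) - 36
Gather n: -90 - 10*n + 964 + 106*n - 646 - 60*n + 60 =36*n + 288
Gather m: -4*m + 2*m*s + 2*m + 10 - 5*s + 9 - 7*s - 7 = m*(2*s - 2) - 12*s + 12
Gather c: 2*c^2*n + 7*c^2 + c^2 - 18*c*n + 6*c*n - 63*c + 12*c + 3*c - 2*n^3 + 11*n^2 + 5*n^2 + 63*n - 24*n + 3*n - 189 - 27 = c^2*(2*n + 8) + c*(-12*n - 48) - 2*n^3 + 16*n^2 + 42*n - 216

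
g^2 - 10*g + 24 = (g - 6)*(g - 4)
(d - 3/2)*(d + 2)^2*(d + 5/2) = d^4 + 5*d^3 + 17*d^2/4 - 11*d - 15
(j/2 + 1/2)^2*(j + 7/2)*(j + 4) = j^4/4 + 19*j^3/8 + 15*j^2/2 + 71*j/8 + 7/2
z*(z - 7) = z^2 - 7*z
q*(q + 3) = q^2 + 3*q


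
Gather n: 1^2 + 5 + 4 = 10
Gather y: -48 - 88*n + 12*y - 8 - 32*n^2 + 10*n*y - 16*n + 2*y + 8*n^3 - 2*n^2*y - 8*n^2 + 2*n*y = 8*n^3 - 40*n^2 - 104*n + y*(-2*n^2 + 12*n + 14) - 56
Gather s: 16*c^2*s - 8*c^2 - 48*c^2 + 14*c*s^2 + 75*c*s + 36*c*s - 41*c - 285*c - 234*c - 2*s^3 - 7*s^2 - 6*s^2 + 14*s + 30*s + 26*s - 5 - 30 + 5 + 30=-56*c^2 - 560*c - 2*s^3 + s^2*(14*c - 13) + s*(16*c^2 + 111*c + 70)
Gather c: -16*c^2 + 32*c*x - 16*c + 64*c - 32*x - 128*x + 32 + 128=-16*c^2 + c*(32*x + 48) - 160*x + 160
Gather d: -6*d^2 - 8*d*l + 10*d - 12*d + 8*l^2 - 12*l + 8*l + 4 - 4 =-6*d^2 + d*(-8*l - 2) + 8*l^2 - 4*l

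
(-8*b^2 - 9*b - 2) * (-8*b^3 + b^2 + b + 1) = 64*b^5 + 64*b^4 - b^3 - 19*b^2 - 11*b - 2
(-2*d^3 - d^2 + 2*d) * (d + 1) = -2*d^4 - 3*d^3 + d^2 + 2*d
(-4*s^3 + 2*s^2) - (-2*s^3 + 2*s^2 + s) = -2*s^3 - s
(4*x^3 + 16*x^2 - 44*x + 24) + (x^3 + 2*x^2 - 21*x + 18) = 5*x^3 + 18*x^2 - 65*x + 42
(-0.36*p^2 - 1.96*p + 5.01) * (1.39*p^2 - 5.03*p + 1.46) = -0.5004*p^4 - 0.9136*p^3 + 16.2971*p^2 - 28.0619*p + 7.3146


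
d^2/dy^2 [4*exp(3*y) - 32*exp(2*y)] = (36*exp(y) - 128)*exp(2*y)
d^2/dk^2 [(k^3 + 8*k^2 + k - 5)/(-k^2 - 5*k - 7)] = 6*(7*k^3 + 26*k^2 - 17*k - 89)/(k^6 + 15*k^5 + 96*k^4 + 335*k^3 + 672*k^2 + 735*k + 343)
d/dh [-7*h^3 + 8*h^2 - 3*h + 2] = -21*h^2 + 16*h - 3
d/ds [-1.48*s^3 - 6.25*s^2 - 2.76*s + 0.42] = -4.44*s^2 - 12.5*s - 2.76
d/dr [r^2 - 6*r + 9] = 2*r - 6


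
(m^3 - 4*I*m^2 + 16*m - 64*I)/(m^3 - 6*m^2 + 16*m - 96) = (m - 4*I)/(m - 6)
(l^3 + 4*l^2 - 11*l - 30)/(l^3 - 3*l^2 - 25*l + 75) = (l + 2)/(l - 5)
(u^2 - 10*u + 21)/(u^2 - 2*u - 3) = (u - 7)/(u + 1)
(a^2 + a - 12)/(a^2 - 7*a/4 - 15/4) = 4*(a + 4)/(4*a + 5)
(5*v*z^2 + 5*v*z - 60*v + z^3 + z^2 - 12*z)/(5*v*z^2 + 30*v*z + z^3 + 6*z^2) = (z^2 + z - 12)/(z*(z + 6))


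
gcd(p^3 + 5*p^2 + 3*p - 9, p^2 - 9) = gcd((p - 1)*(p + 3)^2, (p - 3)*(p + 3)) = p + 3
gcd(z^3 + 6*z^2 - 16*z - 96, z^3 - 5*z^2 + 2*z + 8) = z - 4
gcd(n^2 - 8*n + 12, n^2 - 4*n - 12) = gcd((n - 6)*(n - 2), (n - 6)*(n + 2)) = n - 6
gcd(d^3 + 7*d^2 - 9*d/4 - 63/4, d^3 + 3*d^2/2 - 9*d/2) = d - 3/2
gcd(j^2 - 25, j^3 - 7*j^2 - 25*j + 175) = j^2 - 25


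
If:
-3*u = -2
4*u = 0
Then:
No Solution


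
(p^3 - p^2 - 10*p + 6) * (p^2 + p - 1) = p^5 - 12*p^3 - 3*p^2 + 16*p - 6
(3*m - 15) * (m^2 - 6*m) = 3*m^3 - 33*m^2 + 90*m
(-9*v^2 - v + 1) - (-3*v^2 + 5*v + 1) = -6*v^2 - 6*v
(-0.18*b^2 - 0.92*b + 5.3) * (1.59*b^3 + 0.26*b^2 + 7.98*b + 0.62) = -0.2862*b^5 - 1.5096*b^4 + 6.7514*b^3 - 6.0752*b^2 + 41.7236*b + 3.286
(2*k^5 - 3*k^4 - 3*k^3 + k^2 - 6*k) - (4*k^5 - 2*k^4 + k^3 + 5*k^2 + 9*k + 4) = -2*k^5 - k^4 - 4*k^3 - 4*k^2 - 15*k - 4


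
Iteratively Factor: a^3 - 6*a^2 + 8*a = (a - 2)*(a^2 - 4*a) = a*(a - 2)*(a - 4)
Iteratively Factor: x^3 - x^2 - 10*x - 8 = (x + 1)*(x^2 - 2*x - 8) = (x + 1)*(x + 2)*(x - 4)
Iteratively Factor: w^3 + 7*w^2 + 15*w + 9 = (w + 3)*(w^2 + 4*w + 3) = (w + 3)^2*(w + 1)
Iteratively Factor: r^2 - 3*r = (r)*(r - 3)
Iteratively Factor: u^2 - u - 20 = (u - 5)*(u + 4)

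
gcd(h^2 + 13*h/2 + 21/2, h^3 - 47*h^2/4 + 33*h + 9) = 1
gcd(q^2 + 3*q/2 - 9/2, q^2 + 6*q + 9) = q + 3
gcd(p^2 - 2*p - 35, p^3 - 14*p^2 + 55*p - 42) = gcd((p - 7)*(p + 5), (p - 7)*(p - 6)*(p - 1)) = p - 7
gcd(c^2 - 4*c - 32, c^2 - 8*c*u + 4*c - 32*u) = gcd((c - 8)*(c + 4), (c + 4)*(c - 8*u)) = c + 4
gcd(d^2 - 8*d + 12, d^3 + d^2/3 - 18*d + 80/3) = d - 2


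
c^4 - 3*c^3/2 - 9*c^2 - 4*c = c*(c - 4)*(c + 1/2)*(c + 2)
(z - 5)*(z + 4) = z^2 - z - 20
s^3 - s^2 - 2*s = s*(s - 2)*(s + 1)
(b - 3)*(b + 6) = b^2 + 3*b - 18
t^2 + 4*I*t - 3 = (t + I)*(t + 3*I)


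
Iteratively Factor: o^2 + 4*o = (o + 4)*(o)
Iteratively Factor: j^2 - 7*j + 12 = (j - 4)*(j - 3)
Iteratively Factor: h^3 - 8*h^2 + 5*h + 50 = (h - 5)*(h^2 - 3*h - 10) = (h - 5)^2*(h + 2)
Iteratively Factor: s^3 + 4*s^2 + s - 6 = (s + 2)*(s^2 + 2*s - 3) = (s + 2)*(s + 3)*(s - 1)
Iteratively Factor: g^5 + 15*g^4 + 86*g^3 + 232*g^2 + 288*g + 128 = (g + 4)*(g^4 + 11*g^3 + 42*g^2 + 64*g + 32) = (g + 1)*(g + 4)*(g^3 + 10*g^2 + 32*g + 32) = (g + 1)*(g + 4)^2*(g^2 + 6*g + 8) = (g + 1)*(g + 2)*(g + 4)^2*(g + 4)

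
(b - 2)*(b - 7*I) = b^2 - 2*b - 7*I*b + 14*I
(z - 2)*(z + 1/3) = z^2 - 5*z/3 - 2/3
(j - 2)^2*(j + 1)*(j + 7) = j^4 + 4*j^3 - 21*j^2 + 4*j + 28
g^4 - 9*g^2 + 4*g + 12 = (g - 2)^2*(g + 1)*(g + 3)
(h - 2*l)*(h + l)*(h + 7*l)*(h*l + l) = h^4*l + 6*h^3*l^2 + h^3*l - 9*h^2*l^3 + 6*h^2*l^2 - 14*h*l^4 - 9*h*l^3 - 14*l^4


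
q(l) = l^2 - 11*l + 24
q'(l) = 2*l - 11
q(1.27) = 11.64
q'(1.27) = -8.46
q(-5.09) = 105.90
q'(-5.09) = -21.18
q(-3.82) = 80.61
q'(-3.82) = -18.64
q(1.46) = 10.07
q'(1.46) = -8.08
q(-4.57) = 95.15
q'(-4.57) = -20.14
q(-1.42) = 41.64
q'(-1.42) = -13.84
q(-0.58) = 30.72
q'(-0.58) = -12.16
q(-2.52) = 58.07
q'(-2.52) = -16.04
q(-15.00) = 414.00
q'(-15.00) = -41.00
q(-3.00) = 66.00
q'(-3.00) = -17.00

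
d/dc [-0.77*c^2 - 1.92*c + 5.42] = -1.54*c - 1.92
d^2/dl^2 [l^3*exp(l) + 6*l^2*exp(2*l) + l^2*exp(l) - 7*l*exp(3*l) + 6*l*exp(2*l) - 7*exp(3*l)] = (l^3 + 24*l^2*exp(l) + 7*l^2 - 63*l*exp(2*l) + 72*l*exp(l) + 10*l - 105*exp(2*l) + 36*exp(l) + 2)*exp(l)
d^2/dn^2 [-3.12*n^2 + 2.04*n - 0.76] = -6.24000000000000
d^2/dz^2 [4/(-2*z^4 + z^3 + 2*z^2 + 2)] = 8*(z^2*(-8*z^2 + 3*z + 4)^2 + (12*z^2 - 3*z - 2)*(-2*z^4 + z^3 + 2*z^2 + 2))/(-2*z^4 + z^3 + 2*z^2 + 2)^3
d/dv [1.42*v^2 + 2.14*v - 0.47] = 2.84*v + 2.14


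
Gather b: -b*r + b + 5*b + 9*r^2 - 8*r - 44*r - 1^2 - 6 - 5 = b*(6 - r) + 9*r^2 - 52*r - 12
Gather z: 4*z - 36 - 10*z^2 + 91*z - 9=-10*z^2 + 95*z - 45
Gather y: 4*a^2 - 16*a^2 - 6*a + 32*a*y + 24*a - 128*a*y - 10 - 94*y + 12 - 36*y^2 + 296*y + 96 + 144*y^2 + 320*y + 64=-12*a^2 + 18*a + 108*y^2 + y*(522 - 96*a) + 162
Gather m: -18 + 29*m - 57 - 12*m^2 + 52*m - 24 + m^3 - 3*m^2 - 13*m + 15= m^3 - 15*m^2 + 68*m - 84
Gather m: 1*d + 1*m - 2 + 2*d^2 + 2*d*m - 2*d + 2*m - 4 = 2*d^2 - d + m*(2*d + 3) - 6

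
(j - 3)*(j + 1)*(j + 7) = j^3 + 5*j^2 - 17*j - 21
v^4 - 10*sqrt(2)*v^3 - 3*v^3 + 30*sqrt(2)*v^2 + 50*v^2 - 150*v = v*(v - 3)*(v - 5*sqrt(2))^2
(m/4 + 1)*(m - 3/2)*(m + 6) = m^3/4 + 17*m^2/8 + 9*m/4 - 9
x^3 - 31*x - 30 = (x - 6)*(x + 1)*(x + 5)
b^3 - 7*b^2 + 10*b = b*(b - 5)*(b - 2)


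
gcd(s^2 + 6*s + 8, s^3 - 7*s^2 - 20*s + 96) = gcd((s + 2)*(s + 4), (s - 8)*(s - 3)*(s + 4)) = s + 4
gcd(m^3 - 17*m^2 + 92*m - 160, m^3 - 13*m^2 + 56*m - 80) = m^2 - 9*m + 20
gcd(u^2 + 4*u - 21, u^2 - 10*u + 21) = u - 3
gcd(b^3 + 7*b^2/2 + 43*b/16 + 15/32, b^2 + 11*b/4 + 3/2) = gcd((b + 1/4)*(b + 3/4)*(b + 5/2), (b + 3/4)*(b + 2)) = b + 3/4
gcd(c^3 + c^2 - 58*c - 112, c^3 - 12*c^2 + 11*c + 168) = c - 8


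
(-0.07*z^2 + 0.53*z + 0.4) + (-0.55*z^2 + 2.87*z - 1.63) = -0.62*z^2 + 3.4*z - 1.23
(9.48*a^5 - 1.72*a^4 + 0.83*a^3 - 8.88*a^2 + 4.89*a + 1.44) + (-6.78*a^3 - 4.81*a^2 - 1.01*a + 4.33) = 9.48*a^5 - 1.72*a^4 - 5.95*a^3 - 13.69*a^2 + 3.88*a + 5.77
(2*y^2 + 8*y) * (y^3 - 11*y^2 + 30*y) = 2*y^5 - 14*y^4 - 28*y^3 + 240*y^2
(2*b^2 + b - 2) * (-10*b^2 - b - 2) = -20*b^4 - 12*b^3 + 15*b^2 + 4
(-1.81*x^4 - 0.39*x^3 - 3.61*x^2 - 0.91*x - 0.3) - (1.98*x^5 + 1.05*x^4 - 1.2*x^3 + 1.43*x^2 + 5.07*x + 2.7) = -1.98*x^5 - 2.86*x^4 + 0.81*x^3 - 5.04*x^2 - 5.98*x - 3.0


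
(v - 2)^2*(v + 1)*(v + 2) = v^4 - v^3 - 6*v^2 + 4*v + 8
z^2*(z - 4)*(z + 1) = z^4 - 3*z^3 - 4*z^2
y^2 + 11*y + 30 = (y + 5)*(y + 6)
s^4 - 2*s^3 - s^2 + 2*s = s*(s - 2)*(s - 1)*(s + 1)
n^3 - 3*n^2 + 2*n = n*(n - 2)*(n - 1)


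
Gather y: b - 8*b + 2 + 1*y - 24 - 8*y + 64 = -7*b - 7*y + 42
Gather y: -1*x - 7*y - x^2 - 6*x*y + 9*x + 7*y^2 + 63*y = -x^2 + 8*x + 7*y^2 + y*(56 - 6*x)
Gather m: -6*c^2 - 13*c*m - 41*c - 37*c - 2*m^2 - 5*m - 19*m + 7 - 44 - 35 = -6*c^2 - 78*c - 2*m^2 + m*(-13*c - 24) - 72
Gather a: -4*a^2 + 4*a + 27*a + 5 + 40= -4*a^2 + 31*a + 45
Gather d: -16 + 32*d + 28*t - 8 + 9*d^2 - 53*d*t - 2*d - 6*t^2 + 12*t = 9*d^2 + d*(30 - 53*t) - 6*t^2 + 40*t - 24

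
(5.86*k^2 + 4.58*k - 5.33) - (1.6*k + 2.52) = 5.86*k^2 + 2.98*k - 7.85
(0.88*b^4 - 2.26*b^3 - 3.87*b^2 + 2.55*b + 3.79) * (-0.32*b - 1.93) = -0.2816*b^5 - 0.9752*b^4 + 5.6002*b^3 + 6.6531*b^2 - 6.1343*b - 7.3147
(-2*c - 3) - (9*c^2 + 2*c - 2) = -9*c^2 - 4*c - 1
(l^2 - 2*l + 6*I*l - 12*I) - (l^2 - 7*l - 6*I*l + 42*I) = 5*l + 12*I*l - 54*I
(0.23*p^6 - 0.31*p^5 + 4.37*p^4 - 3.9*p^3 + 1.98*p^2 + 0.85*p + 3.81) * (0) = 0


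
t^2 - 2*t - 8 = (t - 4)*(t + 2)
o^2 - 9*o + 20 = (o - 5)*(o - 4)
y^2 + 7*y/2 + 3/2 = (y + 1/2)*(y + 3)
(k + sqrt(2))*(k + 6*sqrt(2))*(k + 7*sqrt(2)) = k^3 + 14*sqrt(2)*k^2 + 110*k + 84*sqrt(2)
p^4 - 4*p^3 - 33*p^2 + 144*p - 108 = (p - 6)*(p - 3)*(p - 1)*(p + 6)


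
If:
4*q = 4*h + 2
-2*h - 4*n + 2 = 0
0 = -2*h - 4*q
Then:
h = -1/3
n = 2/3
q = 1/6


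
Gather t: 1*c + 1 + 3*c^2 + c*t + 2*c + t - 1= 3*c^2 + 3*c + t*(c + 1)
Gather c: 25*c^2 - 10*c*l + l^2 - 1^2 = 25*c^2 - 10*c*l + l^2 - 1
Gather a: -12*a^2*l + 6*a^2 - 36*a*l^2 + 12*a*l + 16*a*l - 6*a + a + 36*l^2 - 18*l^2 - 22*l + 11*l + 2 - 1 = a^2*(6 - 12*l) + a*(-36*l^2 + 28*l - 5) + 18*l^2 - 11*l + 1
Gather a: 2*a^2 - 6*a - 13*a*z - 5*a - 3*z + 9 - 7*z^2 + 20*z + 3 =2*a^2 + a*(-13*z - 11) - 7*z^2 + 17*z + 12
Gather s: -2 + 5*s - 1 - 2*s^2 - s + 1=-2*s^2 + 4*s - 2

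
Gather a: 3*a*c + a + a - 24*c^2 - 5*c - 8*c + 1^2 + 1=a*(3*c + 2) - 24*c^2 - 13*c + 2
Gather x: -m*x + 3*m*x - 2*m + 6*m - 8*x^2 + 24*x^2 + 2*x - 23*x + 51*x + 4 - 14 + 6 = 4*m + 16*x^2 + x*(2*m + 30) - 4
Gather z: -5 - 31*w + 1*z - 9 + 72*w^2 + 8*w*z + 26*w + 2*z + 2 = 72*w^2 - 5*w + z*(8*w + 3) - 12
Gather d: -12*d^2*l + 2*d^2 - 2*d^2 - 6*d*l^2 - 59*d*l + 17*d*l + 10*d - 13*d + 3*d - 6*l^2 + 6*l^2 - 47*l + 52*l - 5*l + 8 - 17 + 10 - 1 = -12*d^2*l + d*(-6*l^2 - 42*l)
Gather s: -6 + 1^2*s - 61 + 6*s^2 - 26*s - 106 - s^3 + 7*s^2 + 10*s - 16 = -s^3 + 13*s^2 - 15*s - 189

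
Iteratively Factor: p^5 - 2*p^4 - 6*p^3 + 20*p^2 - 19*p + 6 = (p + 3)*(p^4 - 5*p^3 + 9*p^2 - 7*p + 2) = (p - 2)*(p + 3)*(p^3 - 3*p^2 + 3*p - 1) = (p - 2)*(p - 1)*(p + 3)*(p^2 - 2*p + 1) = (p - 2)*(p - 1)^2*(p + 3)*(p - 1)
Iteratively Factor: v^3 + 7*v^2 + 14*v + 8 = (v + 2)*(v^2 + 5*v + 4) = (v + 2)*(v + 4)*(v + 1)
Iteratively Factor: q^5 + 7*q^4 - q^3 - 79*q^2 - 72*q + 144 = (q + 3)*(q^4 + 4*q^3 - 13*q^2 - 40*q + 48) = (q + 3)*(q + 4)*(q^3 - 13*q + 12) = (q - 3)*(q + 3)*(q + 4)*(q^2 + 3*q - 4) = (q - 3)*(q - 1)*(q + 3)*(q + 4)*(q + 4)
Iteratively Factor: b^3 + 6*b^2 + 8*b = (b + 4)*(b^2 + 2*b) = b*(b + 4)*(b + 2)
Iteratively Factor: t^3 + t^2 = (t)*(t^2 + t) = t^2*(t + 1)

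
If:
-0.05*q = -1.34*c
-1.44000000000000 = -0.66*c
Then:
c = 2.18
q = 58.47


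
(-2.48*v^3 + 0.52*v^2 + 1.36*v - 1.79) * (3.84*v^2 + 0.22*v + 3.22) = -9.5232*v^5 + 1.4512*v^4 - 2.6488*v^3 - 4.9*v^2 + 3.9854*v - 5.7638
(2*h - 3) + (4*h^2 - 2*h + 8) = 4*h^2 + 5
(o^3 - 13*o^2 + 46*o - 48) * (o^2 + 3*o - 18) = o^5 - 10*o^4 - 11*o^3 + 324*o^2 - 972*o + 864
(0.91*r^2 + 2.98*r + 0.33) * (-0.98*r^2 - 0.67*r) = -0.8918*r^4 - 3.5301*r^3 - 2.32*r^2 - 0.2211*r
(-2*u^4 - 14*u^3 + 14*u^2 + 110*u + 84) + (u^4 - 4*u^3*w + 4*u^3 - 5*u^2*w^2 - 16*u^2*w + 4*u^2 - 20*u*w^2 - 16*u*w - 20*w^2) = -u^4 - 4*u^3*w - 10*u^3 - 5*u^2*w^2 - 16*u^2*w + 18*u^2 - 20*u*w^2 - 16*u*w + 110*u - 20*w^2 + 84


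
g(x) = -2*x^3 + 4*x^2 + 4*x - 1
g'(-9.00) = -554.00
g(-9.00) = 1745.00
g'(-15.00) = -1466.00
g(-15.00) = 7589.00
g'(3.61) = -45.31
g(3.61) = -28.52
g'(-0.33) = 0.71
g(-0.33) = -1.81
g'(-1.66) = -25.81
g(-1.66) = 12.53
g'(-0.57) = -2.51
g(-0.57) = -1.61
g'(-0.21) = 2.06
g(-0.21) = -1.65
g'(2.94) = -24.34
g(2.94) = -5.49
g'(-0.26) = 1.51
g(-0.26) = -1.73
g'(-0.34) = 0.59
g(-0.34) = -1.82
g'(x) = -6*x^2 + 8*x + 4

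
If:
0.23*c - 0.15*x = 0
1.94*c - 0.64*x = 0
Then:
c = 0.00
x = 0.00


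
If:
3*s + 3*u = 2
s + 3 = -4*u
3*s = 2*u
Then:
No Solution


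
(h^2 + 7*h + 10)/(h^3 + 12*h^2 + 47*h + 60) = (h + 2)/(h^2 + 7*h + 12)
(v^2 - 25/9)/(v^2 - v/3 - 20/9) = (3*v + 5)/(3*v + 4)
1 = 1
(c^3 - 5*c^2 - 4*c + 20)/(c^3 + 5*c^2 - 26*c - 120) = (c^2 - 4)/(c^2 + 10*c + 24)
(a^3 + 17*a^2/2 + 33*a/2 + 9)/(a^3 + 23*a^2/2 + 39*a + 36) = (a + 1)/(a + 4)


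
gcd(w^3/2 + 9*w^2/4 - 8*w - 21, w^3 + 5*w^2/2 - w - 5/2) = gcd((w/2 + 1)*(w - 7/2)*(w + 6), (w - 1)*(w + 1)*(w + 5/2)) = 1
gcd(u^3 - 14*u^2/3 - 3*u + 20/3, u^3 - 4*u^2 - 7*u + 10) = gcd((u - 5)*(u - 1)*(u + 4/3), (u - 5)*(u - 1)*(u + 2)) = u^2 - 6*u + 5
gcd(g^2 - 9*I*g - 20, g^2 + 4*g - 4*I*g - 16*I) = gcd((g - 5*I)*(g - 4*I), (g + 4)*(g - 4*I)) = g - 4*I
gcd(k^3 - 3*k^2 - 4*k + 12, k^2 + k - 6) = k - 2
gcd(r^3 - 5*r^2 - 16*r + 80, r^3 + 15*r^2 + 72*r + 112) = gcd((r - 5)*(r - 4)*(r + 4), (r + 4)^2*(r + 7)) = r + 4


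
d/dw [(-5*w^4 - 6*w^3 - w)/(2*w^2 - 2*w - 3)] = (-20*w^5 + 18*w^4 + 84*w^3 + 56*w^2 + 3)/(4*w^4 - 8*w^3 - 8*w^2 + 12*w + 9)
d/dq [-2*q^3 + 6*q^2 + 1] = 6*q*(2 - q)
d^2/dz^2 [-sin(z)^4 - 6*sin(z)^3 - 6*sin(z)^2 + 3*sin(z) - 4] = 16*sin(z)^4 + 54*sin(z)^3 + 12*sin(z)^2 - 39*sin(z) - 12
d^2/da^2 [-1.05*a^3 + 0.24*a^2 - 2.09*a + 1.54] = 0.48 - 6.3*a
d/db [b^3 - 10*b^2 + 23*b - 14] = 3*b^2 - 20*b + 23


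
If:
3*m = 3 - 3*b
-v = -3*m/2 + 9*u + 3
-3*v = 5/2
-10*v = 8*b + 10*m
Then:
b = 5/6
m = 1/6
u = -23/108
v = -5/6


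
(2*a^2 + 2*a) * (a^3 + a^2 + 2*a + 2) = 2*a^5 + 4*a^4 + 6*a^3 + 8*a^2 + 4*a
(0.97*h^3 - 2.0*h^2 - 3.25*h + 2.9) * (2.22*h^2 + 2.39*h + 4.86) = 2.1534*h^5 - 2.1217*h^4 - 7.2808*h^3 - 11.0495*h^2 - 8.864*h + 14.094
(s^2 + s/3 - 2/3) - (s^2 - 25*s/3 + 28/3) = 26*s/3 - 10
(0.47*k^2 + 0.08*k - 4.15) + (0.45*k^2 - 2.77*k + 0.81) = 0.92*k^2 - 2.69*k - 3.34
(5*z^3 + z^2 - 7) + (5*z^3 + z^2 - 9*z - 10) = 10*z^3 + 2*z^2 - 9*z - 17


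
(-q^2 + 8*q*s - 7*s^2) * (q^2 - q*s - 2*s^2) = -q^4 + 9*q^3*s - 13*q^2*s^2 - 9*q*s^3 + 14*s^4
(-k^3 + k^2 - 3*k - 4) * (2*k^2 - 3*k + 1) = -2*k^5 + 5*k^4 - 10*k^3 + 2*k^2 + 9*k - 4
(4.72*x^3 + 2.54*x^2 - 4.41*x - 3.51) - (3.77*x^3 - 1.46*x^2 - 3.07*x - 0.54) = 0.95*x^3 + 4.0*x^2 - 1.34*x - 2.97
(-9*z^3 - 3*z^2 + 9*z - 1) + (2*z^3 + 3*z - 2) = -7*z^3 - 3*z^2 + 12*z - 3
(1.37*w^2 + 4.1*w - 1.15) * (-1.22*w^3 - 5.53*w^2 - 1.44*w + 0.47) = -1.6714*w^5 - 12.5781*w^4 - 23.2428*w^3 + 1.0994*w^2 + 3.583*w - 0.5405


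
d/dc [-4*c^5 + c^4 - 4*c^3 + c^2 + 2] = 2*c*(-10*c^3 + 2*c^2 - 6*c + 1)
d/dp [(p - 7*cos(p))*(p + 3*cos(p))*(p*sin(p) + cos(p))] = p^3*cos(p) + 2*p^2*sin(p) - 8*p^2*cos(p)^2 + 4*p^2 - 63*p*cos(p)^3 + 44*p*cos(p) + 42*sin(p)*cos(p)^2 - 4*cos(p)^2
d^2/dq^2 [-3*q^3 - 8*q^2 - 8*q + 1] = -18*q - 16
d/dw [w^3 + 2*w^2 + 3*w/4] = 3*w^2 + 4*w + 3/4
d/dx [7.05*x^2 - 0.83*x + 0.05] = 14.1*x - 0.83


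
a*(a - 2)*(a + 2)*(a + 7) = a^4 + 7*a^3 - 4*a^2 - 28*a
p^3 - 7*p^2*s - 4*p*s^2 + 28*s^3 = (p - 7*s)*(p - 2*s)*(p + 2*s)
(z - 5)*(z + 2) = z^2 - 3*z - 10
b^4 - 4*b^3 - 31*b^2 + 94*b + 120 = (b - 6)*(b - 4)*(b + 1)*(b + 5)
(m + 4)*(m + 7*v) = m^2 + 7*m*v + 4*m + 28*v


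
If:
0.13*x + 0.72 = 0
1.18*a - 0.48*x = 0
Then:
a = -2.25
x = -5.54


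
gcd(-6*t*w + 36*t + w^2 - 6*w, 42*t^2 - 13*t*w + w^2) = 6*t - w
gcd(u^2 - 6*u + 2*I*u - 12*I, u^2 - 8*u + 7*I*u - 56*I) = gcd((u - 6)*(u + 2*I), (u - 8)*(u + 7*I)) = 1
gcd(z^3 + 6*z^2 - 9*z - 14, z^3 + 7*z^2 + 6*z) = z + 1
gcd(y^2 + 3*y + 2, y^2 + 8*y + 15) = 1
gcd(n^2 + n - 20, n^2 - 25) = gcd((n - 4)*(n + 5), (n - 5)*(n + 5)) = n + 5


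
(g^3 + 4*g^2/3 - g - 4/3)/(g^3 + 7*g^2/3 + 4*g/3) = (g - 1)/g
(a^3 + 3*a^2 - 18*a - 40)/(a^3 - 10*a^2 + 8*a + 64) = (a + 5)/(a - 8)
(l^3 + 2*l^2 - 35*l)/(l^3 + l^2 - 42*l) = (l - 5)/(l - 6)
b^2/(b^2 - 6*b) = b/(b - 6)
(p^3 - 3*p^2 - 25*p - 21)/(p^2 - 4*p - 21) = p + 1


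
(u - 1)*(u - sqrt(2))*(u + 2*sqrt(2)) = u^3 - u^2 + sqrt(2)*u^2 - 4*u - sqrt(2)*u + 4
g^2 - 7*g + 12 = (g - 4)*(g - 3)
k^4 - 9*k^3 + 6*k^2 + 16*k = k*(k - 8)*(k - 2)*(k + 1)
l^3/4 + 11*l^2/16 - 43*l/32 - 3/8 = (l/4 + 1)*(l - 3/2)*(l + 1/4)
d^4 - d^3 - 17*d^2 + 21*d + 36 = (d - 3)^2*(d + 1)*(d + 4)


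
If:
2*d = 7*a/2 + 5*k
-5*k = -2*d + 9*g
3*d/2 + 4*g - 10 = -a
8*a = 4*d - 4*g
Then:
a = 360/221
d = 860/221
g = 140/221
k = 92/221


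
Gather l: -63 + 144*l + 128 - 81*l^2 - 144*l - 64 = 1 - 81*l^2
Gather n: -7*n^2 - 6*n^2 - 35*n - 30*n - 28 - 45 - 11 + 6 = -13*n^2 - 65*n - 78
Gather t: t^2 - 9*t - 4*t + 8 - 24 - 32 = t^2 - 13*t - 48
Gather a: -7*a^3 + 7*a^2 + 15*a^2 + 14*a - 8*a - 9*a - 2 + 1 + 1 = -7*a^3 + 22*a^2 - 3*a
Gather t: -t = -t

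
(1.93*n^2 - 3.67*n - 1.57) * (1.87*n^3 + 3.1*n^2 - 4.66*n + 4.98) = 3.6091*n^5 - 0.879900000000001*n^4 - 23.3067*n^3 + 21.8466*n^2 - 10.9604*n - 7.8186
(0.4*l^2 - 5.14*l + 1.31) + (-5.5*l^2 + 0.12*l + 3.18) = -5.1*l^2 - 5.02*l + 4.49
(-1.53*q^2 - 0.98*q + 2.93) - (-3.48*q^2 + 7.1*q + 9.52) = 1.95*q^2 - 8.08*q - 6.59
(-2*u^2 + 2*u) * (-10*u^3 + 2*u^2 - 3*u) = 20*u^5 - 24*u^4 + 10*u^3 - 6*u^2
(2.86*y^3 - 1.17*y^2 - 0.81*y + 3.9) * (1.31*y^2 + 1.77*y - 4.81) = 3.7466*y^5 + 3.5295*y^4 - 16.8886*y^3 + 9.303*y^2 + 10.7991*y - 18.759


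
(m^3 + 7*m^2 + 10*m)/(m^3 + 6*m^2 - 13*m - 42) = m*(m + 5)/(m^2 + 4*m - 21)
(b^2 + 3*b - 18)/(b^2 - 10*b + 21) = (b + 6)/(b - 7)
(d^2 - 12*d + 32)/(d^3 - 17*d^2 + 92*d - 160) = 1/(d - 5)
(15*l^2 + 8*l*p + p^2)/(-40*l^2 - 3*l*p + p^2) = (3*l + p)/(-8*l + p)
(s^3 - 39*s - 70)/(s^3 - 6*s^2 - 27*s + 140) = (s + 2)/(s - 4)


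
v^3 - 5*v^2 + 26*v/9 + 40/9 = (v - 4)*(v - 5/3)*(v + 2/3)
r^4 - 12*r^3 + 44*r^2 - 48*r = r*(r - 6)*(r - 4)*(r - 2)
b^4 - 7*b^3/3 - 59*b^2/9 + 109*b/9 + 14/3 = (b - 3)*(b - 2)*(b + 1/3)*(b + 7/3)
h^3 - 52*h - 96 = (h - 8)*(h + 2)*(h + 6)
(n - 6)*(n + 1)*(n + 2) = n^3 - 3*n^2 - 16*n - 12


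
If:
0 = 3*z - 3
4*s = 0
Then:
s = 0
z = 1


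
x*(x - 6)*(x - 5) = x^3 - 11*x^2 + 30*x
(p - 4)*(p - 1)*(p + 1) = p^3 - 4*p^2 - p + 4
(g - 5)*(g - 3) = g^2 - 8*g + 15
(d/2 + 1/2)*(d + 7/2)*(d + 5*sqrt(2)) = d^3/2 + 9*d^2/4 + 5*sqrt(2)*d^2/2 + 7*d/4 + 45*sqrt(2)*d/4 + 35*sqrt(2)/4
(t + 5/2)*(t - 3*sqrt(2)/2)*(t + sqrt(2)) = t^3 - sqrt(2)*t^2/2 + 5*t^2/2 - 3*t - 5*sqrt(2)*t/4 - 15/2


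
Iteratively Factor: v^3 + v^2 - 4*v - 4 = (v - 2)*(v^2 + 3*v + 2) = (v - 2)*(v + 2)*(v + 1)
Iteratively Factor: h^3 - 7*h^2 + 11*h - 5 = (h - 5)*(h^2 - 2*h + 1) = (h - 5)*(h - 1)*(h - 1)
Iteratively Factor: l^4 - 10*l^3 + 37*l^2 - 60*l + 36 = (l - 3)*(l^3 - 7*l^2 + 16*l - 12) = (l - 3)^2*(l^2 - 4*l + 4) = (l - 3)^2*(l - 2)*(l - 2)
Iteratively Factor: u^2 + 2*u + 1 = (u + 1)*(u + 1)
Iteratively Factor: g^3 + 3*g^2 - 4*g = (g)*(g^2 + 3*g - 4) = g*(g - 1)*(g + 4)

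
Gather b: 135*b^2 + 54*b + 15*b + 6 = 135*b^2 + 69*b + 6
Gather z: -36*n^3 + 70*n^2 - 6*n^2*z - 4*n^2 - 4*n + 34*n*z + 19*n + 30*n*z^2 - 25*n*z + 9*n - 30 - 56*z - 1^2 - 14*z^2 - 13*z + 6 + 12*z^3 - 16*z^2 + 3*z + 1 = -36*n^3 + 66*n^2 + 24*n + 12*z^3 + z^2*(30*n - 30) + z*(-6*n^2 + 9*n - 66) - 24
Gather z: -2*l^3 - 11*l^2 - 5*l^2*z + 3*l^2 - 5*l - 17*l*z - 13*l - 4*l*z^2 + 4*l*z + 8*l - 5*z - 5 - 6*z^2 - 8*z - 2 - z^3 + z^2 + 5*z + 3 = -2*l^3 - 8*l^2 - 10*l - z^3 + z^2*(-4*l - 5) + z*(-5*l^2 - 13*l - 8) - 4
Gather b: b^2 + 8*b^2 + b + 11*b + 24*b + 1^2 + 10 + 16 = 9*b^2 + 36*b + 27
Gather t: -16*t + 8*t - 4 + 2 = -8*t - 2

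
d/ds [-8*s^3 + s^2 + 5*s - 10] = -24*s^2 + 2*s + 5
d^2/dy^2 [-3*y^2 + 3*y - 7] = -6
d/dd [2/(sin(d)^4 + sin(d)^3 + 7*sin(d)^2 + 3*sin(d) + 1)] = 2*(-3*sin(d)^2 - 17*sin(d) + sin(3*d) - 3)*cos(d)/(sin(d)^4 + sin(d)^3 + 7*sin(d)^2 + 3*sin(d) + 1)^2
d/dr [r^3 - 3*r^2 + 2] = 3*r*(r - 2)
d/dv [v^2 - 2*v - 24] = 2*v - 2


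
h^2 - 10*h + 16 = (h - 8)*(h - 2)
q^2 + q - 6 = (q - 2)*(q + 3)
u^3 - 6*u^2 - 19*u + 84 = (u - 7)*(u - 3)*(u + 4)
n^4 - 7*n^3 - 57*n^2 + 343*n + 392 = (n - 8)*(n - 7)*(n + 1)*(n + 7)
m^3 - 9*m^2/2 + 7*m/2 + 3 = (m - 3)*(m - 2)*(m + 1/2)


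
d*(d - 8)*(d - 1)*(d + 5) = d^4 - 4*d^3 - 37*d^2 + 40*d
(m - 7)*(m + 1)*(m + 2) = m^3 - 4*m^2 - 19*m - 14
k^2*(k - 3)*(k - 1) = k^4 - 4*k^3 + 3*k^2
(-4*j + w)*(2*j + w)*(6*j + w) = -48*j^3 - 20*j^2*w + 4*j*w^2 + w^3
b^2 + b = b*(b + 1)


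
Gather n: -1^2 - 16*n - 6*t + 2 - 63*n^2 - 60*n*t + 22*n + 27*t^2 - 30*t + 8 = -63*n^2 + n*(6 - 60*t) + 27*t^2 - 36*t + 9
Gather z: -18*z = -18*z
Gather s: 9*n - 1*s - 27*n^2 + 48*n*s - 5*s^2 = -27*n^2 + 9*n - 5*s^2 + s*(48*n - 1)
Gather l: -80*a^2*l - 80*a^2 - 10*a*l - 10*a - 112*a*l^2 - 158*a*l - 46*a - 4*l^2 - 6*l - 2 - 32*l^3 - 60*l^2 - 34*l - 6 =-80*a^2 - 56*a - 32*l^3 + l^2*(-112*a - 64) + l*(-80*a^2 - 168*a - 40) - 8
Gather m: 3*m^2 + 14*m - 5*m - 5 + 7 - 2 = 3*m^2 + 9*m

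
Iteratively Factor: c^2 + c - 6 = (c + 3)*(c - 2)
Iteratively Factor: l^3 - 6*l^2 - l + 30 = (l - 5)*(l^2 - l - 6) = (l - 5)*(l - 3)*(l + 2)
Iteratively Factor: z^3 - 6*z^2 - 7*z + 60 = (z - 4)*(z^2 - 2*z - 15) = (z - 4)*(z + 3)*(z - 5)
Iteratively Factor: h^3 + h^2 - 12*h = (h + 4)*(h^2 - 3*h) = (h - 3)*(h + 4)*(h)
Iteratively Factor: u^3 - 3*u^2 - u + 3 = (u - 3)*(u^2 - 1) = (u - 3)*(u + 1)*(u - 1)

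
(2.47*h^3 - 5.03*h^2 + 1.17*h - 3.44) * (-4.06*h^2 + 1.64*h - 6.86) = -10.0282*h^5 + 24.4726*h^4 - 29.9436*h^3 + 50.391*h^2 - 13.6678*h + 23.5984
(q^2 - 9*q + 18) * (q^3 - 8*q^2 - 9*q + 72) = q^5 - 17*q^4 + 81*q^3 + 9*q^2 - 810*q + 1296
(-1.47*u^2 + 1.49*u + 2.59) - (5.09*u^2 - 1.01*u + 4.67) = -6.56*u^2 + 2.5*u - 2.08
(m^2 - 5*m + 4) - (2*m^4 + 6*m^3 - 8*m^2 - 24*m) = -2*m^4 - 6*m^3 + 9*m^2 + 19*m + 4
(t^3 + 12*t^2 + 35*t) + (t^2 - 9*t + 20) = t^3 + 13*t^2 + 26*t + 20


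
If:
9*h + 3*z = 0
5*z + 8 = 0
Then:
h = 8/15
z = -8/5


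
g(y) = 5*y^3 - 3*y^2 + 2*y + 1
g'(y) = 15*y^2 - 6*y + 2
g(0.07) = 1.13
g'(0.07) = 1.65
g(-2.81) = -139.25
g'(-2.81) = 137.30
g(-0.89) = -6.68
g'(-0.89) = 19.22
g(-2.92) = -154.90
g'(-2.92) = 147.42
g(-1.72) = -36.76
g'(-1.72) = 56.70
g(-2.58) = -110.00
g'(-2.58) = 117.33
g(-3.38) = -233.11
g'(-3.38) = 193.65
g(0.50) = 1.88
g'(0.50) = 2.75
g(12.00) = 8233.00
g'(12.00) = 2090.00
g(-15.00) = -17579.00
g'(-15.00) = 3467.00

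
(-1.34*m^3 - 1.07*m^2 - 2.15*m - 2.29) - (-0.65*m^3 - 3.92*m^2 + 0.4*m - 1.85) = -0.69*m^3 + 2.85*m^2 - 2.55*m - 0.44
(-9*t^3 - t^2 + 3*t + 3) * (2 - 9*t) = 81*t^4 - 9*t^3 - 29*t^2 - 21*t + 6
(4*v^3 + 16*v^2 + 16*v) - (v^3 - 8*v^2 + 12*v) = 3*v^3 + 24*v^2 + 4*v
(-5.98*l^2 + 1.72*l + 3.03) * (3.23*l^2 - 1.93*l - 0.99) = -19.3154*l^4 + 17.097*l^3 + 12.3875*l^2 - 7.5507*l - 2.9997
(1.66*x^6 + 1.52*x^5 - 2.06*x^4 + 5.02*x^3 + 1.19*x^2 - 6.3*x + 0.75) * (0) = 0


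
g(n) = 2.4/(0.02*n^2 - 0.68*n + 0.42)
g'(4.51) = 0.24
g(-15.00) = 0.16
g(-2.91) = 0.93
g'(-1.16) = 1.14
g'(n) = 2.4*(0.68 - 0.04*n)/(0.02*n^2 - 0.68*n + 0.42)^2 = (1.632 - 0.096*n)/(0.02*n^2 - 0.68*n + 0.42)^2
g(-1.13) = 1.98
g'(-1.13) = 1.18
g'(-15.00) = 0.01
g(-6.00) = 0.46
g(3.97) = -1.22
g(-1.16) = 1.94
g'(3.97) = 0.32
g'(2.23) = 1.43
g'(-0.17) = 5.73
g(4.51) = -1.07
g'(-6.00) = 0.08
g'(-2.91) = 0.29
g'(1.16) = 13.01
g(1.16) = -7.02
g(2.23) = -2.41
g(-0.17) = 4.48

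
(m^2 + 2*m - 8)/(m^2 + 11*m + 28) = (m - 2)/(m + 7)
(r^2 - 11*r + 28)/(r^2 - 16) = (r - 7)/(r + 4)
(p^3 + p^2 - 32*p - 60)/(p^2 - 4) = (p^2 - p - 30)/(p - 2)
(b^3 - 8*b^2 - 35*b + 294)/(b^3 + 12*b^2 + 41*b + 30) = (b^2 - 14*b + 49)/(b^2 + 6*b + 5)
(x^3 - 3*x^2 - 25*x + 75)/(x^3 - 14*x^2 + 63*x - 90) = (x + 5)/(x - 6)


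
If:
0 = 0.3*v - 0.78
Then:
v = 2.60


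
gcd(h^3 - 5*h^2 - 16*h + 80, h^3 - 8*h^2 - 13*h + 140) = h^2 - h - 20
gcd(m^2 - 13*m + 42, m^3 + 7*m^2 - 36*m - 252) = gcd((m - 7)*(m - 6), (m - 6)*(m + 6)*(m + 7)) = m - 6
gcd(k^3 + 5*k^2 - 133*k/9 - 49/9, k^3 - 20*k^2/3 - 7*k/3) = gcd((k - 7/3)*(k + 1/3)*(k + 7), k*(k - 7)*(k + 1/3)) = k + 1/3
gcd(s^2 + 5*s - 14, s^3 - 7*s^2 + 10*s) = s - 2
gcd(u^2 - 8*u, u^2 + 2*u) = u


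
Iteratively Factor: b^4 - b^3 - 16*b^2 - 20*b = (b + 2)*(b^3 - 3*b^2 - 10*b) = b*(b + 2)*(b^2 - 3*b - 10) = b*(b + 2)^2*(b - 5)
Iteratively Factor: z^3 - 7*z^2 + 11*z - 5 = (z - 1)*(z^2 - 6*z + 5) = (z - 5)*(z - 1)*(z - 1)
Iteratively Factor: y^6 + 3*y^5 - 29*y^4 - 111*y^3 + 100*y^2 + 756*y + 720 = (y + 3)*(y^5 - 29*y^3 - 24*y^2 + 172*y + 240) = (y + 3)*(y + 4)*(y^4 - 4*y^3 - 13*y^2 + 28*y + 60) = (y - 5)*(y + 3)*(y + 4)*(y^3 + y^2 - 8*y - 12) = (y - 5)*(y + 2)*(y + 3)*(y + 4)*(y^2 - y - 6) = (y - 5)*(y + 2)^2*(y + 3)*(y + 4)*(y - 3)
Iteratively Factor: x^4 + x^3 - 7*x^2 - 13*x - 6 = (x + 1)*(x^3 - 7*x - 6) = (x + 1)^2*(x^2 - x - 6) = (x + 1)^2*(x + 2)*(x - 3)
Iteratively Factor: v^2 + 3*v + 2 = (v + 1)*(v + 2)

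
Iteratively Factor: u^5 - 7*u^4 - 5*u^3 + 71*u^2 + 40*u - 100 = (u + 2)*(u^4 - 9*u^3 + 13*u^2 + 45*u - 50) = (u - 1)*(u + 2)*(u^3 - 8*u^2 + 5*u + 50) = (u - 1)*(u + 2)^2*(u^2 - 10*u + 25) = (u - 5)*(u - 1)*(u + 2)^2*(u - 5)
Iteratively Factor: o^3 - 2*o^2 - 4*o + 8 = (o - 2)*(o^2 - 4) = (o - 2)^2*(o + 2)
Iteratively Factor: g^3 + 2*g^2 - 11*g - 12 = (g + 4)*(g^2 - 2*g - 3) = (g + 1)*(g + 4)*(g - 3)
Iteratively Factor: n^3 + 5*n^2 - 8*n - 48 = (n + 4)*(n^2 + n - 12) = (n - 3)*(n + 4)*(n + 4)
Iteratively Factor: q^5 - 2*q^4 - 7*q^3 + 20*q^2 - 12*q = (q + 3)*(q^4 - 5*q^3 + 8*q^2 - 4*q) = (q - 2)*(q + 3)*(q^3 - 3*q^2 + 2*q) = (q - 2)^2*(q + 3)*(q^2 - q) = (q - 2)^2*(q - 1)*(q + 3)*(q)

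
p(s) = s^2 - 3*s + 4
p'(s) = 2*s - 3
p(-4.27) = 35.04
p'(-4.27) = -11.54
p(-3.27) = 24.50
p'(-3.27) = -9.54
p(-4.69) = 40.07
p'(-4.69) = -12.38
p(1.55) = 1.75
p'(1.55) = 0.10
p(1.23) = 1.82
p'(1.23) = -0.54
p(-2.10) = 14.71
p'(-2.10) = -7.20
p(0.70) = 2.39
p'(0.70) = -1.60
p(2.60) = 2.96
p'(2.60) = 2.20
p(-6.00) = 58.00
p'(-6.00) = -15.00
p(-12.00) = 184.00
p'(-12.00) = -27.00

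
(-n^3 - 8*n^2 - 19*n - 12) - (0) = -n^3 - 8*n^2 - 19*n - 12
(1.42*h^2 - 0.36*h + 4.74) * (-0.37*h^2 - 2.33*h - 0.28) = -0.5254*h^4 - 3.1754*h^3 - 1.3126*h^2 - 10.9434*h - 1.3272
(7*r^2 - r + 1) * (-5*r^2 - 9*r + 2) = -35*r^4 - 58*r^3 + 18*r^2 - 11*r + 2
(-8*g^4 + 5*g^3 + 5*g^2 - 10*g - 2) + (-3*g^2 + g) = -8*g^4 + 5*g^3 + 2*g^2 - 9*g - 2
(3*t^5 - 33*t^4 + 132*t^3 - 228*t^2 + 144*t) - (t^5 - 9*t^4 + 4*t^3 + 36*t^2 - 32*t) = 2*t^5 - 24*t^4 + 128*t^3 - 264*t^2 + 176*t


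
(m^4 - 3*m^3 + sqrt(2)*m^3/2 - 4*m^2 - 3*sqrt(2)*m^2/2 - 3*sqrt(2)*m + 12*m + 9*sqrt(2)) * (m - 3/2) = m^5 - 9*m^4/2 + sqrt(2)*m^4/2 - 9*sqrt(2)*m^3/4 + m^3/2 - 3*sqrt(2)*m^2/4 + 18*m^2 - 18*m + 27*sqrt(2)*m/2 - 27*sqrt(2)/2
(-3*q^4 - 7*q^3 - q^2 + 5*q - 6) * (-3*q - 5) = 9*q^5 + 36*q^4 + 38*q^3 - 10*q^2 - 7*q + 30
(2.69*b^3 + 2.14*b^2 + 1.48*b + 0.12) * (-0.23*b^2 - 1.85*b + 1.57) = -0.6187*b^5 - 5.4687*b^4 - 0.0761000000000005*b^3 + 0.5942*b^2 + 2.1016*b + 0.1884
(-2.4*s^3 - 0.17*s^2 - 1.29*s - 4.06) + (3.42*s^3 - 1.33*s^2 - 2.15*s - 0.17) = 1.02*s^3 - 1.5*s^2 - 3.44*s - 4.23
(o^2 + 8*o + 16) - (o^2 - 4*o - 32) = 12*o + 48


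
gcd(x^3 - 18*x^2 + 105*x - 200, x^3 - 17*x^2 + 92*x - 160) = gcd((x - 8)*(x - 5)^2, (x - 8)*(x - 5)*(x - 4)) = x^2 - 13*x + 40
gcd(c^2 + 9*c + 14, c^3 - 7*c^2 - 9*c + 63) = 1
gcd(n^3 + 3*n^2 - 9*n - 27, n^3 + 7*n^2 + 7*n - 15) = n + 3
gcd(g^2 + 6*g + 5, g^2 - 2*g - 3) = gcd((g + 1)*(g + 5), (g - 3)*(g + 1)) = g + 1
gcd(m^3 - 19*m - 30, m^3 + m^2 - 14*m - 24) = m^2 + 5*m + 6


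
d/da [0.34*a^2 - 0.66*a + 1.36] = 0.68*a - 0.66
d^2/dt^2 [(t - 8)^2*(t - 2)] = 6*t - 36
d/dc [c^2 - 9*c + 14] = 2*c - 9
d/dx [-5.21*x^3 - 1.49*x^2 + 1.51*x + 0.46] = -15.63*x^2 - 2.98*x + 1.51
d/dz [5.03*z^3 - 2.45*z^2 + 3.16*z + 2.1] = 15.09*z^2 - 4.9*z + 3.16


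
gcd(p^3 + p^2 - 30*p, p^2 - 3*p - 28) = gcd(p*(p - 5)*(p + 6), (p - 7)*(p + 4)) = 1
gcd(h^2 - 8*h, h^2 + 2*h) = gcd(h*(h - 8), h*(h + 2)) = h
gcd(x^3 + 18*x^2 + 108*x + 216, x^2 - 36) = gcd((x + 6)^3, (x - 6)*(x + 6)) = x + 6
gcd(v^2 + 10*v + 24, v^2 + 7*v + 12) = v + 4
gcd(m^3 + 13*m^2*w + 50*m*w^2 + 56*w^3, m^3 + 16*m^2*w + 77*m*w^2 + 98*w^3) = m^2 + 9*m*w + 14*w^2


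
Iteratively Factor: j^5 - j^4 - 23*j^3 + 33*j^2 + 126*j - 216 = (j + 3)*(j^4 - 4*j^3 - 11*j^2 + 66*j - 72) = (j + 3)*(j + 4)*(j^3 - 8*j^2 + 21*j - 18) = (j - 2)*(j + 3)*(j + 4)*(j^2 - 6*j + 9) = (j - 3)*(j - 2)*(j + 3)*(j + 4)*(j - 3)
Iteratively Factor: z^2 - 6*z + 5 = (z - 5)*(z - 1)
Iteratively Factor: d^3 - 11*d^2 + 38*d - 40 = (d - 5)*(d^2 - 6*d + 8) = (d - 5)*(d - 4)*(d - 2)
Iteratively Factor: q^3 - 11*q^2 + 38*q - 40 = (q - 5)*(q^2 - 6*q + 8) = (q - 5)*(q - 2)*(q - 4)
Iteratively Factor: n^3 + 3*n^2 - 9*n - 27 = (n + 3)*(n^2 - 9) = (n - 3)*(n + 3)*(n + 3)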